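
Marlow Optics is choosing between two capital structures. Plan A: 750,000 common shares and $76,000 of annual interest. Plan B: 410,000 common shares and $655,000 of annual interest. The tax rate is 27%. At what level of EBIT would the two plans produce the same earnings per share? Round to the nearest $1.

At indifference, (EBIT − 76,000)(1 − t)/750,000 = (EBIT − 655,000)(1 − t)/410,000.
Cancelling (1 − t) and cross-multiplying: 410,000·(EBIT − 76,000) = 750,000·(EBIT − 655,000).
Solving, EBIT = (655,000·750,000 − 76,000·410,000) / (750,000 − 410,000) = 460,090,000,000 / 340,000 = 1,353,205.88.

$1,353,206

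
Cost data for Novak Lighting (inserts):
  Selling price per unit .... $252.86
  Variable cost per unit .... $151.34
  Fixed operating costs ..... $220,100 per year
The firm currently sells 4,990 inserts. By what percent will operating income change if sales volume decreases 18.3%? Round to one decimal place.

Total contribution margin = 4,990 × $101.52 = $506,584.80.
EBIT = $506,584.80 − $220,100 = $286,484.80.
So DOL = total CM / EBIT = $506,584.80 / $286,484.80 = 1.7683.
So EBIT moves 1.7683 × (-18.3%) = -32.4%.

-32.4%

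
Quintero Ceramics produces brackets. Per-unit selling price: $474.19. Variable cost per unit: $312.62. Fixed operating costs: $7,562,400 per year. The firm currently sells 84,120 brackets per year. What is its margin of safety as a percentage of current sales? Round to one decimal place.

44.4%

Contribution margin per unit = $474.19 − $312.62 = $161.57. Break-even units = $7,562,400 ÷ $161.57 = 46,805.72; break-even revenue = 46,805.72 × $474.19 = $22,194,803.84.
Current sales = 84,120 × $474.19 = $39,888,862.80.
Margin of safety = ($39,888,862.80 − $22,194,803.84) ÷ $39,888,862.80 = 44.4%.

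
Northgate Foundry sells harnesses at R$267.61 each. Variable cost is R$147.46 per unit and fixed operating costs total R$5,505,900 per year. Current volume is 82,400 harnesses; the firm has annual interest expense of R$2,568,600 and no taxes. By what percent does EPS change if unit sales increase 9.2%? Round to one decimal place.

+49.9%

Contribution at this volume is 82,400 × R$120.15 = R$9,900,360.00.
Operating income = contribution − fixed costs = R$9,900,360.00 − R$5,505,900 = R$4,394,460.00.
After interest of R$2,568,600.00, pre-tax earnings = R$1,825,860.00.
Degree of combined leverage = contribution ÷ (EBIT − I) = R$9,900,360.00 ÷ R$1,825,860.00 = 5.4223.
EPS therefore changes by 5.4223 × (+9.2%) = +49.9%.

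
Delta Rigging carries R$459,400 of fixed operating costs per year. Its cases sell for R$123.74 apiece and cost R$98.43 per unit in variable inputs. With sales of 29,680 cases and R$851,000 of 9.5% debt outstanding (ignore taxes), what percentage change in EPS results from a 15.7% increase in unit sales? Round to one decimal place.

+55.9%

Total contribution margin = 29,680 × R$25.31 = R$751,200.80.
Operating income = contribution − fixed costs = R$751,200.80 − R$459,400 = R$291,800.80.
After interest of R$80,845.00, pre-tax earnings = R$210,955.80.
DCL = total CM / (EBIT − I) = R$751,200.80 / R$210,955.80 = 3.5609.
%ΔEPS = DCL × %ΔSales = 3.5609 × +15.7% = +55.9%.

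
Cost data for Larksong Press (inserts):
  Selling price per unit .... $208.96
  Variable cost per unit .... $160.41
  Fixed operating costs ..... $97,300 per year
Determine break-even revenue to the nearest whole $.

$418,781

CM per unit = $208.96 − $160.41 = $48.55; CM ratio = $48.55 / $208.96 = 0.2323.
Break-even sales = FC ÷ CM ratio = $97,300 × $208.96 / $48.55 = $418,781.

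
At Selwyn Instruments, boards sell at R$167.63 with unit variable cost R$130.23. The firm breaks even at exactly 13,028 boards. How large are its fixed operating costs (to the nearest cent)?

R$487,247.20

Contribution margin per unit = R$167.63 − R$130.23 = R$37.40.
Since BE = FC / CM, FC = 13,028 × R$37.40 = R$487,247.20.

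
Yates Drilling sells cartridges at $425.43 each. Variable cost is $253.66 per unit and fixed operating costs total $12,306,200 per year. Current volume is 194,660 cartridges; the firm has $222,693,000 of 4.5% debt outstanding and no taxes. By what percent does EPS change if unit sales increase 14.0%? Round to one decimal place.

+42.1%

Contribution at this volume is 194,660 × $171.77 = $33,436,748.20.
Subtracting fixed costs: EBIT = $33,436,748.20 − $12,306,200 = $21,130,548.20.
Interest = $10,021,185.00, so EBIT − I = $11,109,363.20.
Degree of combined leverage = contribution ÷ (EBIT − I) = $33,436,748.20 ÷ $11,109,363.20 = 3.0098.
%ΔEPS = DCL × %ΔSales = 3.0098 × +14.0% = +42.1%.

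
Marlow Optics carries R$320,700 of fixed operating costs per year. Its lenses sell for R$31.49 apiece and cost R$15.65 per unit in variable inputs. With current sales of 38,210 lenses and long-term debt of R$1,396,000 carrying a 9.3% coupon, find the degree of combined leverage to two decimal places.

3.91

Contribution at this volume is 38,210 × R$15.84 = R$605,246.40.
EBIT = R$605,246.40 − R$320,700 = R$284,546.40. Interest = R$129,828.00, so EBIT − I = R$154,718.40.
DCL = contribution ÷ (EBIT − I) = R$605,246.40 ÷ R$154,718.40 = 3.9119.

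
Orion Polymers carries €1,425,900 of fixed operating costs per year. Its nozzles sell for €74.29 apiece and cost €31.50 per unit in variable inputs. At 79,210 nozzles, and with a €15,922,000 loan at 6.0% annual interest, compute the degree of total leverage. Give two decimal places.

Contribution at this volume is 79,210 × €42.79 = €3,389,395.90.
Operating income = contribution − fixed costs = €3,389,395.90 − €1,425,900 = €1,963,495.90. Interest = €955,320.00, so EBIT − I = €1,008,175.90.
DCL = contribution ÷ (EBIT − I) = €3,389,395.90 ÷ €1,008,175.90 = 3.3619.

3.36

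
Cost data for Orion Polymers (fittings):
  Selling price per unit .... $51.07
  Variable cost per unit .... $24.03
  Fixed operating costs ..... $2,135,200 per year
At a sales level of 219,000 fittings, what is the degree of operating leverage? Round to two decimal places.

1.56

Contribution at this volume is 219,000 × $27.04 = $5,921,760.00.
Subtracting fixed costs: EBIT = $5,921,760.00 − $2,135,200 = $3,786,560.00.
So DOL = total CM / EBIT = $5,921,760.00 / $3,786,560.00 = 1.5639.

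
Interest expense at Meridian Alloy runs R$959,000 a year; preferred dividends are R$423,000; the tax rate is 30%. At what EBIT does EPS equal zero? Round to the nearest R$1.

Grossing the preferred dividend up to pre-tax terms: R$423,000 / (1 − 0.30) = R$604,285.71.
EPS = 0 when EBIT covers interest plus the pre-tax preferred burden: R$959,000 + R$604,285.71 = R$1,563,285.71.

R$1,563,286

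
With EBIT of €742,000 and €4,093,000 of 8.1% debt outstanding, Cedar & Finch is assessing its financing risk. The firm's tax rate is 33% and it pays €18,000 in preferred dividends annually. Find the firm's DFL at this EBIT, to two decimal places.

1.93

Interest = €331,533.00.
Preferred dividends grossed up pre-tax: €18,000 / (1 − 0.33) = €26,865.67.
DFL = EBIT ÷ [EBIT − I − D_p/(1−t)] = €742,000 ÷ [€742,000 − €331,533.00 − €26,865.67] = €742,000 ÷ €383,601.33 = 1.9343.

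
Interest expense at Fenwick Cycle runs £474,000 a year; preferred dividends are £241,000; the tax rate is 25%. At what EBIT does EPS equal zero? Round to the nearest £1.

£795,333

Preferred dividends are paid after tax, so their pre-tax equivalent is £241,000 ÷ (1 − 0.25) = £321,333.33.
EPS = 0 when EBIT covers interest plus the pre-tax preferred burden: £474,000 + £321,333.33 = £795,333.33.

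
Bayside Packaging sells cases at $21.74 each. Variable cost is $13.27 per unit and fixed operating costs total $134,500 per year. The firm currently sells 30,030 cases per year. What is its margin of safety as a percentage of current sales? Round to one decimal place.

Unit CM = price − variable cost = $21.74 − $13.27 = $8.47. Break-even units = $134,500 ÷ $8.47 = 15,879.57; break-even revenue = 15,879.57 × $21.74 = $345,221.96.
Current sales = 30,030 × $21.74 = $652,852.20.
Margin of safety = ($652,852.20 − $345,221.96) ÷ $652,852.20 = 47.1%.

47.1%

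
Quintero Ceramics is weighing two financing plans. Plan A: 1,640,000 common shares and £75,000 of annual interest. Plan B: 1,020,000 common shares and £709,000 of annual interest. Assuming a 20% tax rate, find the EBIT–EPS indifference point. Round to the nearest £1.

At indifference, (EBIT − 75,000)(1 − t)/1,640,000 = (EBIT − 709,000)(1 − t)/1,020,000.
The (1 − t) factor cancels: (EBIT − 75,000) × 1,020,000 = (EBIT − 709,000) × 1,640,000.
Solving, EBIT = (709,000·1,640,000 − 75,000·1,020,000) / (1,640,000 − 1,020,000) = 1,086,260,000,000 / 620,000 = 1,752,032.26.

£1,752,032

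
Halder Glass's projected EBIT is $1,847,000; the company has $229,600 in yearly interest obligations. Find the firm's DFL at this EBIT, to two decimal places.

1.14

Annual interest charges come to $229,600.00.
Degree of financial leverage = EBIT / (EBIT − interest) = $1,847,000 / $1,617,400.00 = 1.1420.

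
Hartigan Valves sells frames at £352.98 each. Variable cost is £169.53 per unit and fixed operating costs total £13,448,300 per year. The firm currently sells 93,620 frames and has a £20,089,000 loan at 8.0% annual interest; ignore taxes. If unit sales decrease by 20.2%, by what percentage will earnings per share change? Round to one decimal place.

Total contribution margin = 93,620 × £183.45 = £17,174,589.00.
Subtracting fixed costs: EBIT = £17,174,589.00 − £13,448,300 = £3,726,289.00.
Interest = £1,607,120.00, so EBIT − I = £2,119,169.00.
DCL = total CM / (EBIT − I) = £17,174,589.00 / £2,119,169.00 = 8.1044.
%ΔEPS = DCL × %ΔSales = 8.1044 × -20.2% = -163.7%.

-163.7%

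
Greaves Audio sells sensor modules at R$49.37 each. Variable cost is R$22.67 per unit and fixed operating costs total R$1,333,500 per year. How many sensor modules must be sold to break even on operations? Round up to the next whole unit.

49,944 sensor modules

Unit CM = price − variable cost = R$49.37 − R$22.67 = R$26.70.
Break-even Q = R$1,333,500 / R$26.70 = 49,943.82 → 49,944 sensor modules.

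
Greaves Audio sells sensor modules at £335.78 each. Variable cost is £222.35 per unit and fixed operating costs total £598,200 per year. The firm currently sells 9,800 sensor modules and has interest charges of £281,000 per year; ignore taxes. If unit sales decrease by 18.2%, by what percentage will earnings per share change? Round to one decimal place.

Contribution at this volume is 9,800 × £113.43 = £1,111,614.00.
EBIT = £1,111,614.00 − £598,200 = £513,414.00.
After interest of £281,000.00, pre-tax earnings = £232,414.00.
Degree of combined leverage = contribution ÷ (EBIT − I) = £1,111,614.00 ÷ £232,414.00 = 4.7829.
EPS therefore changes by 4.7829 × (-18.2%) = -87.0%.

-87.0%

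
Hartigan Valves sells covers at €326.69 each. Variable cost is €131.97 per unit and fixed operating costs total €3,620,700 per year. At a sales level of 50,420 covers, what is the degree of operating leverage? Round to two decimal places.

Total contribution margin = 50,420 × €194.72 = €9,817,782.40.
Operating income = contribution − fixed costs = €9,817,782.40 − €3,620,700 = €6,197,082.40.
DOL = contribution ÷ EBIT = €9,817,782.40 ÷ €6,197,082.40 = 1.5843.

1.58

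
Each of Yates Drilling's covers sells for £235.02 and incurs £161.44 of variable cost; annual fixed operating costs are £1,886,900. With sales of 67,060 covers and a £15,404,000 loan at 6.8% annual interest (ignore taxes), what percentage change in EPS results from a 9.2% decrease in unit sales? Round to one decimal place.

-22.7%

Contribution at this volume is 67,060 × £73.58 = £4,934,274.80.
Subtracting fixed costs: EBIT = £4,934,274.80 − £1,886,900 = £3,047,374.80.
Interest = £1,047,472.00, so EBIT − I = £1,999,902.80.
Degree of combined leverage = contribution ÷ (EBIT − I) = £4,934,274.80 ÷ £1,999,902.80 = 2.4673.
EPS therefore changes by 2.4673 × (-9.2%) = -22.7%.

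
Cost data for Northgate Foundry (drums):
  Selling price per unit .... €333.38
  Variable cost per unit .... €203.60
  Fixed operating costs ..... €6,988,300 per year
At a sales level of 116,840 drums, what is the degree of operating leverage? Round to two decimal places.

At 116,840 units, contribution = 116,840 × €129.78 = €15,163,495.20.
Subtracting fixed costs: EBIT = €15,163,495.20 − €6,988,300 = €8,175,195.20.
DOL = contribution ÷ EBIT = €15,163,495.20 ÷ €8,175,195.20 = 1.8548.

1.85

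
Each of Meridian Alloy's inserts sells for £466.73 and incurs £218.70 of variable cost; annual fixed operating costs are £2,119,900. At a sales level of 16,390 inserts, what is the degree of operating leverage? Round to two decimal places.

2.09

Contribution at this volume is 16,390 × £248.03 = £4,065,211.70.
Operating income = contribution − fixed costs = £4,065,211.70 − £2,119,900 = £1,945,311.70.
DOL = contribution ÷ EBIT = £4,065,211.70 ÷ £1,945,311.70 = 2.0897.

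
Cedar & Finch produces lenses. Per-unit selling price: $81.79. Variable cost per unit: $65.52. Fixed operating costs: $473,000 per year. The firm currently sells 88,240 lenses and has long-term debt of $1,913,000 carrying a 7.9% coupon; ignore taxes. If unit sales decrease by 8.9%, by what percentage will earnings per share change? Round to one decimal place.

-15.7%

At 88,240 units, contribution = 88,240 × $16.27 = $1,435,664.80.
Subtracting fixed costs: EBIT = $1,435,664.80 − $473,000 = $962,664.80.
Interest = $151,127.00, so EBIT − I = $811,537.80.
DCL = total CM / (EBIT − I) = $1,435,664.80 / $811,537.80 = 1.7691.
EPS therefore changes by 1.7691 × (-8.9%) = -15.7%.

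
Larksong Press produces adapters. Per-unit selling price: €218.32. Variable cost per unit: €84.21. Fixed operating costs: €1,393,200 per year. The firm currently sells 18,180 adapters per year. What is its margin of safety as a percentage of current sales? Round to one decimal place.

Contribution margin per unit = €218.32 − €84.21 = €134.11. Break-even units = €1,393,200 ÷ €134.11 = 10,388.49; break-even revenue = 10,388.49 × €218.32 = €2,268,014.50.
Current sales = 18,180 × €218.32 = €3,969,057.60.
Margin of safety = (€3,969,057.60 − €2,268,014.50) ÷ €3,969,057.60 = 42.9%.

42.9%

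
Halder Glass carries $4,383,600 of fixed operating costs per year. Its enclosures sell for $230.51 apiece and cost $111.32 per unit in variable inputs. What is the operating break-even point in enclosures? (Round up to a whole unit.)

36,779 enclosures

Each unit contributes $230.51 − $111.32 = $119.19.
Break-even Q = $4,383,600 / $119.19 = 36,778.25 → 36,779 enclosures.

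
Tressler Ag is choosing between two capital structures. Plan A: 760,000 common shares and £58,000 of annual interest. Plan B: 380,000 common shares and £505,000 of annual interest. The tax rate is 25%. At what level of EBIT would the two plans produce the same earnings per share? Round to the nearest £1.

£952,000

At indifference, (EBIT − 58,000)(1 − t)/760,000 = (EBIT − 505,000)(1 − t)/380,000.
The (1 − t) factor cancels: (EBIT − 58,000) × 380,000 = (EBIT − 505,000) × 760,000.
EBIT × (760,000 − 380,000) = 505,000 × 760,000 − 58,000 × 380,000 = 361,760,000,000, so EBIT = 361,760,000,000 ÷ 380,000 = 952,000.00.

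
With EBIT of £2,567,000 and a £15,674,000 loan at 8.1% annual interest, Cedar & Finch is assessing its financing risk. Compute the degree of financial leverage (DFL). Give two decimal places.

1.98

Interest = £1,269,594.00.
DFL = EBIT ÷ (EBIT − I) = £2,567,000 ÷ (£2,567,000 − £1,269,594.00) = £2,567,000 ÷ £1,297,406.00 = 1.9786.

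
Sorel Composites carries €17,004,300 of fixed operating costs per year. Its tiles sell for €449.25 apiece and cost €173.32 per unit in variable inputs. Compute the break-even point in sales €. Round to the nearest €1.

€27,685,216

CM per unit = €449.25 − €173.32 = €275.93; CM ratio = €275.93 / €449.25 = 0.6142.
Break-even revenue = fixed costs × price ÷ CM = €17,004,300 × €449.25 ÷ €275.93 = €27,685,216.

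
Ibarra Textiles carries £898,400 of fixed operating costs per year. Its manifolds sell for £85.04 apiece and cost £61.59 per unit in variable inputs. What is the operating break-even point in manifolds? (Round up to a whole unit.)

38,312 manifolds

Unit CM = price − variable cost = £85.04 − £61.59 = £23.45.
Break-even Q = £898,400 / £23.45 = 38,311.30 → 38,312 manifolds.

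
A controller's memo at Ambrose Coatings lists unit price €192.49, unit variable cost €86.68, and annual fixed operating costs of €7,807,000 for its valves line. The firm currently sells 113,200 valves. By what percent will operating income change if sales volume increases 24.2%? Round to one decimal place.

+69.5%

Total contribution margin = 113,200 × €105.81 = €11,977,692.00.
Operating income = contribution − fixed costs = €11,977,692.00 − €7,807,000 = €4,170,692.00.
DOL = contribution ÷ EBIT = €11,977,692.00 ÷ €4,170,692.00 = 2.8719.
So EBIT moves 2.8719 × (+24.2%) = +69.5%.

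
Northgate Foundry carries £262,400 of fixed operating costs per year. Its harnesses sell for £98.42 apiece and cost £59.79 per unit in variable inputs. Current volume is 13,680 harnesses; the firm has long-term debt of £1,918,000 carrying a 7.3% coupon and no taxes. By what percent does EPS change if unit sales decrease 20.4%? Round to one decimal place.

At 13,680 units, contribution = 13,680 × £38.63 = £528,458.40.
Operating income = contribution − fixed costs = £528,458.40 − £262,400 = £266,058.40.
After interest of £140,014.00, pre-tax earnings = £126,044.40.
Degree of combined leverage = contribution ÷ (EBIT − I) = £528,458.40 ÷ £126,044.40 = 4.1926.
EPS therefore changes by 4.1926 × (-20.4%) = -85.5%.

-85.5%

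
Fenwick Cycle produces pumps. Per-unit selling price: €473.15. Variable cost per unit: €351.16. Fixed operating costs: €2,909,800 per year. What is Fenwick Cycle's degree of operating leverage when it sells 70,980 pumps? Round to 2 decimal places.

1.51

Total contribution margin = 70,980 × €121.99 = €8,658,850.20.
EBIT = €8,658,850.20 − €2,909,800 = €5,749,050.20.
Degree of operating leverage = €8,658,850.20 / €5,749,050.20 = 1.5061.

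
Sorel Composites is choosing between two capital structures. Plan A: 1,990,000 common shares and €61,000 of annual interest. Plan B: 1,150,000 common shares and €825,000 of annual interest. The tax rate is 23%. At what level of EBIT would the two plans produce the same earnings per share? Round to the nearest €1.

At indifference, (EBIT − 61,000)(1 − t)/1,990,000 = (EBIT − 825,000)(1 − t)/1,150,000.
Cancelling (1 − t) and cross-multiplying: 1,150,000·(EBIT − 61,000) = 1,990,000·(EBIT − 825,000).
Solving, EBIT = (825,000·1,990,000 − 61,000·1,150,000) / (1,990,000 − 1,150,000) = 1,571,600,000,000 / 840,000 = 1,870,952.38.

€1,870,952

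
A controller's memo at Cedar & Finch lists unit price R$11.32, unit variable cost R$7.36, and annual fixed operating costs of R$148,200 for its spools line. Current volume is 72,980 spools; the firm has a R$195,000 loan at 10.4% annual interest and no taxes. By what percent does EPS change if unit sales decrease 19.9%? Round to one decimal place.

-47.7%

Contribution at this volume is 72,980 × R$3.96 = R$289,000.80.
EBIT = R$289,000.80 − R$148,200 = R$140,800.80.
Interest = R$20,280.00, so EBIT − I = R$120,520.80.
DCL = total CM / (EBIT − I) = R$289,000.80 / R$120,520.80 = 2.3979.
EPS therefore changes by 2.3979 × (-19.9%) = -47.7%.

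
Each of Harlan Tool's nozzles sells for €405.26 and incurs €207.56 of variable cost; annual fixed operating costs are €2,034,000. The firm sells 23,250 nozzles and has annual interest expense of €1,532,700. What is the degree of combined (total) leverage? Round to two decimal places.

At 23,250 units, contribution = 23,250 × €197.70 = €4,596,525.00.
EBIT = €4,596,525.00 − €2,034,000 = €2,562,525.00. Interest = €1,532,700.00.
DOL = €4,596,525.00 ÷ €2,562,525.00 = 1.7937; DFL = €2,562,525.00 ÷ €1,029,825.00 = 2.4883.
Combined leverage = 1.7937 × 2.4883 = 4.4633.

4.46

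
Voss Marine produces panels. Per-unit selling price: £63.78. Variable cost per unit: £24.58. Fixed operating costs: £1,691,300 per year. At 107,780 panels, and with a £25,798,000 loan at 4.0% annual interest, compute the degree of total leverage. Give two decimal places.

At 107,780 units, contribution = 107,780 × £39.20 = £4,224,976.00.
EBIT = £4,224,976.00 − £1,691,300 = £2,533,676.00. Interest = £1,031,920.00.
DOL = £4,224,976.00 ÷ £2,533,676.00 = 1.6675; DFL = £2,533,676.00 ÷ £1,501,756.00 = 1.6871.
Combined leverage = 1.6675 × 1.6871 = 2.8132.

2.81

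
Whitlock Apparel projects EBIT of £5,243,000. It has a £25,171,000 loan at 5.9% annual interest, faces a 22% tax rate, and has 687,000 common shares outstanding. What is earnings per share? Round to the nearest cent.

Interest = £1,485,089.00, so EBT = £5,243,000 − £1,485,089.00 = £3,757,911.00.
Net income = £3,757,911.00 × (1 − 0.22) = £2,931,170.58.
Per share: £2,931,170.58 / 687,000 shares = £4.27.

£4.27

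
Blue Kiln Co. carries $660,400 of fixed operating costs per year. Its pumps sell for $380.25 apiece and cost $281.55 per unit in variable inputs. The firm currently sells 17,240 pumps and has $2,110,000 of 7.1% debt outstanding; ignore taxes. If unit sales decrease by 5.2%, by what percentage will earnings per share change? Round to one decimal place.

Total contribution margin = 17,240 × $98.70 = $1,701,588.00.
EBIT = $1,701,588.00 − $660,400 = $1,041,188.00.
Interest = $149,810.00, so EBIT − I = $891,378.00.
DCL = total CM / (EBIT − I) = $1,701,588.00 / $891,378.00 = 1.9089.
%ΔEPS = DCL × %ΔSales = 1.9089 × -5.2% = -9.9%.

-9.9%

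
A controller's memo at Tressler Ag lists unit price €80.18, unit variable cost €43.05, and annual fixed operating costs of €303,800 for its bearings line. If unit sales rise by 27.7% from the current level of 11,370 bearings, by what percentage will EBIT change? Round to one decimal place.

At 11,370 units, contribution = 11,370 × €37.13 = €422,168.10.
Operating income = contribution − fixed costs = €422,168.10 − €303,800 = €118,368.10.
Degree of operating leverage = €422,168.10 / €118,368.10 = 3.5666.
Operating income changes by 3.5666 × +27.7% = +98.8%.

+98.8%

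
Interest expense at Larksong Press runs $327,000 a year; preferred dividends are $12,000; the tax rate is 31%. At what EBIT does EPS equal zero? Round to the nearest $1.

Preferred dividends are paid after tax, so their pre-tax equivalent is $12,000 ÷ (1 − 0.31) = $17,391.30.
Financial break-even EBIT = interest + D_p ÷ (1 − t) = $327,000 + $17,391.30 = $344,391.30.

$344,391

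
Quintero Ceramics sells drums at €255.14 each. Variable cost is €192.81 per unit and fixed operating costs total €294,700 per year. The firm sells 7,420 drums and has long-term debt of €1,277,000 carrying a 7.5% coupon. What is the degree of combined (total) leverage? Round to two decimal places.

6.42

Contribution at this volume is 7,420 × €62.33 = €462,488.60.
Operating income = contribution − fixed costs = €462,488.60 − €294,700 = €167,788.60. Interest = €95,775.00.
DOL = €462,488.60 ÷ €167,788.60 = 2.7564; DFL = €167,788.60 ÷ €72,013.60 = 2.3300.
DCL = DOL × DFL = 2.7564 × 2.3300 = 6.4224.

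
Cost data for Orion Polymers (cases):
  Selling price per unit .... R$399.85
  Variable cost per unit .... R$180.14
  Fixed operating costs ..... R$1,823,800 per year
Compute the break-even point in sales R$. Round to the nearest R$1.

CM per unit = R$399.85 − R$180.14 = R$219.71; CM ratio = R$219.71 / R$399.85 = 0.5495.
Break-even revenue = fixed costs × price ÷ CM = R$1,823,800 × R$399.85 ÷ R$219.71 = R$3,319,132.

R$3,319,132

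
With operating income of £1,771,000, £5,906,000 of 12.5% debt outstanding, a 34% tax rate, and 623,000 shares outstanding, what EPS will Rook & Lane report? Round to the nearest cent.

£1.09

Pre-tax income = £1,771,000 − £738,250.00 = £1,032,750.00.
Net income = £1,032,750.00 × (1 − 0.34) = £681,615.00.
Per share: £681,615.00 / 623,000 shares = £1.09.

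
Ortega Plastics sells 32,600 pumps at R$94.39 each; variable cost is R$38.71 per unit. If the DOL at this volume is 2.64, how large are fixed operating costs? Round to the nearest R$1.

R$1,127,604

At 32,600 units, contribution = 32,600 × R$55.68 = R$1,815,168.00.
Since DOL = CM ÷ EBIT, EBIT = R$1,815,168.00 ÷ 2.64 = R$687,563.64.
Fixed costs = CM − EBIT = R$1,815,168.00 − R$687,563.64 = R$1,127,604.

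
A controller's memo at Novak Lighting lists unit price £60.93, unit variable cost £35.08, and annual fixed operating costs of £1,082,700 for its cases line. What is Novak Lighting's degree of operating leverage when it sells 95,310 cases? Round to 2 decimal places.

Contribution at this volume is 95,310 × £25.85 = £2,463,763.50.
Subtracting fixed costs: EBIT = £2,463,763.50 − £1,082,700 = £1,381,063.50.
DOL = contribution ÷ EBIT = £2,463,763.50 ÷ £1,381,063.50 = 1.7840.

1.78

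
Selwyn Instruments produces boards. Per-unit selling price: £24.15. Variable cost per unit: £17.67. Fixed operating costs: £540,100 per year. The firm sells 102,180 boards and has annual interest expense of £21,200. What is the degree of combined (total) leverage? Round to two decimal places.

At 102,180 units, contribution = 102,180 × £6.48 = £662,126.40.
EBIT = £662,126.40 − £540,100 = £122,026.40. Interest = £21,200.00.
DOL = £662,126.40 ÷ £122,026.40 = 5.4261; DFL = £122,026.40 ÷ £100,826.40 = 1.2103.
DCL = DOL × DFL = 5.4261 × 1.2103 = 6.5672.

6.57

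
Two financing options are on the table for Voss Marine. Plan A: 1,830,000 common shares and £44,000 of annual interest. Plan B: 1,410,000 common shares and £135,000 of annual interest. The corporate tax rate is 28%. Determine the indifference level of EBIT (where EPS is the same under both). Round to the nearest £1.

At indifference, (EBIT − 44,000)(1 − t)/1,830,000 = (EBIT − 135,000)(1 − t)/1,410,000.
The (1 − t) factor cancels: (EBIT − 44,000) × 1,410,000 = (EBIT − 135,000) × 1,830,000.
EBIT × (1,830,000 − 1,410,000) = 135,000 × 1,830,000 − 44,000 × 1,410,000 = 185,010,000,000, so EBIT = 185,010,000,000 ÷ 420,000 = 440,500.00.

£440,500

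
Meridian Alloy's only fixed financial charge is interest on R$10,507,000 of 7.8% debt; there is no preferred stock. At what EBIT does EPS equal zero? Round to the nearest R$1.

Annual interest = 7.8% × R$10,507,000 = R$819,546.00.
With no preferred dividends, EPS = 0 when EBIT exactly covers interest, so the financial break-even EBIT is R$819,546.00.

R$819,546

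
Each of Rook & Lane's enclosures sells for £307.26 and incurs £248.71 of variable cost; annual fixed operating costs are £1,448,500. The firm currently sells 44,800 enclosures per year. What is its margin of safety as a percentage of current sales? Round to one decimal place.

Each unit contributes £307.26 − £248.71 = £58.55. Break-even units = £1,448,500 ÷ £58.55 = 24,739.54; break-even revenue = 24,739.54 × £307.26 = £7,601,470.71.
Current sales = 44,800 × £307.26 = £13,765,248.00.
Margin of safety = (£13,765,248.00 − £7,601,470.71) ÷ £13,765,248.00 = 44.8%.

44.8%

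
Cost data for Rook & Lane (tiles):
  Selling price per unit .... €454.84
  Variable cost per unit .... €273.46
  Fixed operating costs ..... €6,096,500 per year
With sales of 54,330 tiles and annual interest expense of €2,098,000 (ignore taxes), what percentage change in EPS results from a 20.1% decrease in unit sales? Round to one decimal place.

Total contribution margin = 54,330 × €181.38 = €9,854,375.40.
Subtracting fixed costs: EBIT = €9,854,375.40 − €6,096,500 = €3,757,875.40.
After interest of €2,098,000.00, pre-tax earnings = €1,659,875.40.
Degree of combined leverage = contribution ÷ (EBIT − I) = €9,854,375.40 ÷ €1,659,875.40 = 5.9368.
EPS therefore changes by 5.9368 × (-20.1%) = -119.3%.

-119.3%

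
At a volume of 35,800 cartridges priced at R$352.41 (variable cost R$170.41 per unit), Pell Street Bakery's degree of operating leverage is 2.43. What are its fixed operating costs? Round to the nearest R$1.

At 35,800 units, contribution = 35,800 × R$182.00 = R$6,515,600.00.
Since DOL = CM ÷ EBIT, EBIT = R$6,515,600.00 ÷ 2.43 = R$2,681,316.87.
And FC = contribution − EBIT = R$6,515,600.00 − R$2,681,316.87 = R$3,834,283.

R$3,834,283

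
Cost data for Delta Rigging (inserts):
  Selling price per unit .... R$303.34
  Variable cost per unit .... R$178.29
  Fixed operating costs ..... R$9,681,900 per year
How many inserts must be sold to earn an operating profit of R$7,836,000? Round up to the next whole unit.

140,088 inserts

Unit CM = price − variable cost = R$303.34 − R$178.29 = R$125.05.
Required volume = (fixed costs + target profit) ÷ CM = (R$9,681,900 + R$7,836,000) ÷ R$125.05 = 140,087.17, so 140,088 inserts.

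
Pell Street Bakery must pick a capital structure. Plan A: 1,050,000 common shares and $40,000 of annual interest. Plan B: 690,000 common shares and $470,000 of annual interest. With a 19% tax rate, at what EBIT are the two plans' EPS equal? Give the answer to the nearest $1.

At indifference, (EBIT − 40,000)(1 − t)/1,050,000 = (EBIT − 470,000)(1 − t)/690,000.
Cancelling (1 − t) and cross-multiplying: 690,000·(EBIT − 40,000) = 1,050,000·(EBIT − 470,000).
Solving, EBIT = (470,000·1,050,000 − 40,000·690,000) / (1,050,000 − 690,000) = 465,900,000,000 / 360,000 = 1,294,166.67.

$1,294,167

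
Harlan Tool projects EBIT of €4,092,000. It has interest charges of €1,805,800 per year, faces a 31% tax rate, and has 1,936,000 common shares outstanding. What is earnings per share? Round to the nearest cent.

Interest = €1,805,800.00, so EBT = €4,092,000 − €1,805,800.00 = €2,286,200.00.
After tax at 31%: net income = €2,286,200.00 × 0.69 = €1,577,478.00.
EPS = €1,577,478.00 ÷ 1,936,000 = €0.81.

€0.81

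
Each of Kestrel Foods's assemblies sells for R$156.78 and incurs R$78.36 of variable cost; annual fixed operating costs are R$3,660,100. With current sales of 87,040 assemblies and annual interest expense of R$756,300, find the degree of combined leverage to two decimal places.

2.83

Contribution at this volume is 87,040 × R$78.42 = R$6,825,676.80.
EBIT = R$6,825,676.80 − R$3,660,100 = R$3,165,576.80. Interest = R$756,300.00, so EBIT − I = R$2,409,276.80.
Degree of total leverage = total CM / (EBIT − interest) = R$6,825,676.80 / R$2,409,276.80 = 2.8331.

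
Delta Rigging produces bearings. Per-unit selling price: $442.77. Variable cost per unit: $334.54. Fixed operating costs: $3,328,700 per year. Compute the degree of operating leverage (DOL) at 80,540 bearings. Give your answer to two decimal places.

At 80,540 units, contribution = 80,540 × $108.23 = $8,716,844.20.
Operating income = contribution − fixed costs = $8,716,844.20 − $3,328,700 = $5,388,144.20.
So DOL = total CM / EBIT = $8,716,844.20 / $5,388,144.20 = 1.6178.

1.62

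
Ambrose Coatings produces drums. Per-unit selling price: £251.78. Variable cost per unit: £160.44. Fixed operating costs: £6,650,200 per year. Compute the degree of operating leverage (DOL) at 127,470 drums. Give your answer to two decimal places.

2.33

At 127,470 units, contribution = 127,470 × £91.34 = £11,643,109.80.
EBIT = £11,643,109.80 − £6,650,200 = £4,992,909.80.
DOL = contribution ÷ EBIT = £11,643,109.80 ÷ £4,992,909.80 = 2.3319.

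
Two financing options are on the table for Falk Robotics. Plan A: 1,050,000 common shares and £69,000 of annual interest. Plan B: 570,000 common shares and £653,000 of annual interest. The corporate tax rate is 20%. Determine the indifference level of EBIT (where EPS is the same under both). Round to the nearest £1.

At indifference, (EBIT − 69,000)(1 − t)/1,050,000 = (EBIT − 653,000)(1 − t)/570,000.
The (1 − t) factor cancels: (EBIT − 69,000) × 570,000 = (EBIT − 653,000) × 1,050,000.
EBIT × (1,050,000 − 570,000) = 653,000 × 1,050,000 − 69,000 × 570,000 = 646,320,000,000, so EBIT = 646,320,000,000 ÷ 480,000 = 1,346,500.00.

£1,346,500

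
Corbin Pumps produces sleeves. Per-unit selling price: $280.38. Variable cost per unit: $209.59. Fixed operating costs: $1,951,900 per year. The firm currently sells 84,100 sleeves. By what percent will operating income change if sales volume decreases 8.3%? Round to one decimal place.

Contribution at this volume is 84,100 × $70.79 = $5,953,439.00.
Operating income = contribution − fixed costs = $5,953,439.00 − $1,951,900 = $4,001,539.00.
So DOL = total CM / EBIT = $5,953,439.00 / $4,001,539.00 = 1.4878.
Operating income changes by 1.4878 × -8.3% = -12.3%.

-12.3%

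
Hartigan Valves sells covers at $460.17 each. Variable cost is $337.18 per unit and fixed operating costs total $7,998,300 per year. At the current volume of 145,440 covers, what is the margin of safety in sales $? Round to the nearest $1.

Contribution margin per unit = $460.17 − $337.18 = $122.99. Break-even units = $7,998,300 ÷ $122.99 = 65,032.12; break-even revenue = 65,032.12 × $460.17 = $29,925,829.02.
Actual sales revenue = 145,440 × $460.17 = $66,927,124.80.
Margin of safety = $66,927,124.80 − $29,925,829.02 = $37,001,296.

$37,001,296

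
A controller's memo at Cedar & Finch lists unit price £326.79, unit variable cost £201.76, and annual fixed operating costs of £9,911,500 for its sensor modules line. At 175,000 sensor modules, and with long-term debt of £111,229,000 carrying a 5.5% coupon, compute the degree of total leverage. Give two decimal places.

3.74

Total contribution margin = 175,000 × £125.03 = £21,880,250.00.
Operating income = contribution − fixed costs = £21,880,250.00 − £9,911,500 = £11,968,750.00. Interest = £6,117,595.00, so EBIT − I = £5,851,155.00.
Degree of total leverage = total CM / (EBIT − interest) = £21,880,250.00 / £5,851,155.00 = 3.7395.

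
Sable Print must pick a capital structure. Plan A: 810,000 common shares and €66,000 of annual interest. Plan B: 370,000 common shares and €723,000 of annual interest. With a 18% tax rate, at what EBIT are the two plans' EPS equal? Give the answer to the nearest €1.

At indifference, (EBIT − 66,000)(1 − t)/810,000 = (EBIT − 723,000)(1 − t)/370,000.
Cancelling (1 − t) and cross-multiplying: 370,000·(EBIT − 66,000) = 810,000·(EBIT − 723,000).
EBIT × (810,000 − 370,000) = 723,000 × 810,000 − 66,000 × 370,000 = 561,210,000,000, so EBIT = 561,210,000,000 ÷ 440,000 = 1,275,477.27.

€1,275,477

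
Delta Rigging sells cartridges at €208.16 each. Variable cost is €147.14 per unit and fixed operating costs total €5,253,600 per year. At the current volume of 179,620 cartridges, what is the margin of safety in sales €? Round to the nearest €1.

Contribution margin per unit = €208.16 − €147.14 = €61.02. Break-even units = €5,253,600 ÷ €61.02 = 86,096.36; break-even revenue = 86,096.36 × €208.16 = €17,921,818.68.
Actual sales revenue = 179,620 × €208.16 = €37,389,699.20.
Margin of safety = €37,389,699.20 − €17,921,818.68 = €19,467,881.

€19,467,881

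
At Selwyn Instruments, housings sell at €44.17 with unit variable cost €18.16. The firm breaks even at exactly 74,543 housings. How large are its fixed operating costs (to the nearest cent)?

€1,938,863.43

Unit CM = price − variable cost = €44.17 − €18.16 = €26.01.
Since BE = FC / CM, FC = 74,543 × €26.01 = €1,938,863.43.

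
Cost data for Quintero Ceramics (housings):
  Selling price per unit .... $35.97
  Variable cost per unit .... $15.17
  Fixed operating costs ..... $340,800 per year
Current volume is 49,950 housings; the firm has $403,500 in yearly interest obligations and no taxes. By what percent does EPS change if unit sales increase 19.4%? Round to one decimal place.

Contribution at this volume is 49,950 × $20.80 = $1,038,960.00.
EBIT = $1,038,960.00 − $340,800 = $698,160.00.
Interest = $403,500.00, so EBIT − I = $294,660.00.
Degree of combined leverage = contribution ÷ (EBIT − I) = $1,038,960.00 ÷ $294,660.00 = 3.5260.
EPS therefore changes by 3.5260 × (+19.4%) = +68.4%.

+68.4%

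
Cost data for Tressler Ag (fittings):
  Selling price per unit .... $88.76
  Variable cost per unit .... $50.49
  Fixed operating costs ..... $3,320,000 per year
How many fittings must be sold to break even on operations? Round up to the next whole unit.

86,753 fittings

Unit CM = price − variable cost = $88.76 − $50.49 = $38.27.
Break-even Q = $3,320,000 / $38.27 = 86,752.03 → 86,753 fittings.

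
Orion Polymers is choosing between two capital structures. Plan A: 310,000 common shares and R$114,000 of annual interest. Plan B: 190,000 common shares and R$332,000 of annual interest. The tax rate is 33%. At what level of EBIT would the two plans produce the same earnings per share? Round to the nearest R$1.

R$677,167

At indifference, (EBIT − 114,000)(1 − t)/310,000 = (EBIT − 332,000)(1 − t)/190,000.
Cancelling (1 − t) and cross-multiplying: 190,000·(EBIT − 114,000) = 310,000·(EBIT − 332,000).
Solving, EBIT = (332,000·310,000 − 114,000·190,000) / (310,000 − 190,000) = 81,260,000,000 / 120,000 = 677,166.67.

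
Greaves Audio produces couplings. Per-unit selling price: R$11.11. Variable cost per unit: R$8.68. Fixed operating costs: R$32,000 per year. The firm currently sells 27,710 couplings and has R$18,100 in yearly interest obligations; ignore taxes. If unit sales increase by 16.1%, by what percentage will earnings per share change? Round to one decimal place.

Contribution at this volume is 27,710 × R$2.43 = R$67,335.30.
EBIT = R$67,335.30 − R$32,000 = R$35,335.30.
After interest of R$18,100.00, pre-tax earnings = R$17,235.30.
DCL = total CM / (EBIT − I) = R$67,335.30 / R$17,235.30 = 3.9068.
%ΔEPS = DCL × %ΔSales = 3.9068 × +16.1% = +62.9%.

+62.9%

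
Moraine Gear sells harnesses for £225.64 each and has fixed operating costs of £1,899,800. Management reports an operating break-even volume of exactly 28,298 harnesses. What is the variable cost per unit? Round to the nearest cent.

£158.50

At break-even, FC = Q × (P − VC), so P − VC = £1,899,800 ÷ 28,298 = £67.1355.
Hence VC = price − CM = £225.64 − £67.1355 = £158.50.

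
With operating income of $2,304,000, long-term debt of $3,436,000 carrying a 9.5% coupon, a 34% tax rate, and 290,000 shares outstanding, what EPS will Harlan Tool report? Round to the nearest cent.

Pre-tax income = $2,304,000 − $326,420.00 = $1,977,580.00.
After tax at 34%: net income = $1,977,580.00 × 0.66 = $1,305,202.80.
EPS = $1,305,202.80 ÷ 290,000 = $4.50.

$4.50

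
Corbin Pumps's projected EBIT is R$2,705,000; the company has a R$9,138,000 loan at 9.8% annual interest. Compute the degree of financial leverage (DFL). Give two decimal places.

Annual interest charges come to R$895,524.00.
Degree of financial leverage = EBIT / (EBIT − interest) = R$2,705,000 / R$1,809,476.00 = 1.4949.

1.49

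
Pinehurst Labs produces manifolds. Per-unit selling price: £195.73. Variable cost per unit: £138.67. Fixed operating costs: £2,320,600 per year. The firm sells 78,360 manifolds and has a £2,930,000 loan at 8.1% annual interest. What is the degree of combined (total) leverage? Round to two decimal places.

2.34

Contribution at this volume is 78,360 × £57.06 = £4,471,221.60.
Operating income = contribution − fixed costs = £4,471,221.60 − £2,320,600 = £2,150,621.60. Interest = £237,330.00, so EBIT − I = £1,913,291.60.
DCL = contribution ÷ (EBIT − I) = £4,471,221.60 ÷ £1,913,291.60 = 2.3369.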